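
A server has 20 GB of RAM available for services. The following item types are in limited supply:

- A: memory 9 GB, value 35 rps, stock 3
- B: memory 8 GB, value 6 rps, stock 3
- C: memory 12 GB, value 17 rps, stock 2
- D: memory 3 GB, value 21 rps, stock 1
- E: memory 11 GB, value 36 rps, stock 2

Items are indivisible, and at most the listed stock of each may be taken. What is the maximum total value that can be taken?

71 rps

Best selections within memory 20 and stock limits:
- 1×A + 1×E: memory 20, value 71
- 2×A: memory 18, value 70
Best: 71 rps.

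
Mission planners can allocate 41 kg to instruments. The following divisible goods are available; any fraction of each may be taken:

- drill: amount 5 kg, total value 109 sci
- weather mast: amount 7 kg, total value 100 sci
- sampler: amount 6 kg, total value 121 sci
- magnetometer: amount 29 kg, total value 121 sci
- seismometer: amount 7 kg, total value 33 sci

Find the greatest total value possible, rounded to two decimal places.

429.76

Take in order of value per unit:
- drill (109/5 per unit): all 5 → value 109, running total 109.00
- sampler (121/6 per unit): all 6 → value 121, running total 230.00
- weather mast (100/7 per unit): all 7 → value 100, running total 330.00
- seismometer (33/7 per unit): all 7 → value 33, running total 363.00
- magnetometer (121/29 per unit): 16 of 29 → value 16×121/29 = 66.7586, running total 429.76
Total 429.76.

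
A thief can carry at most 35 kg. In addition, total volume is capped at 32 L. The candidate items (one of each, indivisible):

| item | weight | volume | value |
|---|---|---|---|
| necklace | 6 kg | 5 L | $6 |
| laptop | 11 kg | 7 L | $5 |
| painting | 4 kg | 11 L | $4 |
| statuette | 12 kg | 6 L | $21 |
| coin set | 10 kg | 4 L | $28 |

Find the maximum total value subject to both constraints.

Feasible sets respecting both limits:
- necklace+painting+statuette+coin set: weight 32, volume 26, value 59
- necklace+statuette+coin set: weight 28, volume 15, value 55
- laptop+statuette+coin set: weight 33, volume 17, value 54
Best: $59.

$59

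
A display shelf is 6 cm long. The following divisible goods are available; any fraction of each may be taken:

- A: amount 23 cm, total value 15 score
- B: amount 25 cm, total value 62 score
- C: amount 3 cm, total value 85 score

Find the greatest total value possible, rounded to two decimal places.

92.44

Take in order of value per unit:
- C (85/3 per unit): all 3 → value 85, running total 85.00
- B (62/25 per unit): 3 of 25 → value 3×62/25 = 7.4400, running total 92.44
Total 92.44.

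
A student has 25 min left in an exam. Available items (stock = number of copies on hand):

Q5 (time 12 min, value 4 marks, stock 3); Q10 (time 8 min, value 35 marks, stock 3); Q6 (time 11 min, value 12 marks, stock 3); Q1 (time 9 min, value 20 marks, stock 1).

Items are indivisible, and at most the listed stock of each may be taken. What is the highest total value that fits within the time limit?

Best selections within time 25 and stock limits:
- 3×Q10: time 24, value 105
- 2×Q10 + 1×Q1: time 25, value 90
- 2×Q10: time 16, value 70
- 1×Q10 + 1×Q1: time 17, value 55
Best: 105 marks.

105 marks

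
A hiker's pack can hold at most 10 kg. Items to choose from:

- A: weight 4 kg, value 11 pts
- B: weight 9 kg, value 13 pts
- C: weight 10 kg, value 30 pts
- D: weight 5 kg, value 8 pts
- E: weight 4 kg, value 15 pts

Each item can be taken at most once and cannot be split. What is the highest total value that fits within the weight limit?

Check high-value combinations within 10 kg:
- C: weight 10, value 30
- A+E: weight 4+4=8, value 11+15=26
- D+E: weight 5+4=9, value 8+15=23
Best: 30 pts.

30 pts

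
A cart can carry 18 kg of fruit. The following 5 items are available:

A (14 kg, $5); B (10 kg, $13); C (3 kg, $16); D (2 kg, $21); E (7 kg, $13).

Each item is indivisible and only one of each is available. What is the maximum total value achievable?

$50

Check high-value combinations within 18 kg:
- C+D+E: weight 3+2+7=12, value 16+21+13=50
- B+C+D: weight 10+3+2=15, value 13+16+21=50
- C+D: weight 3+2=5, value 16+21=37
- D+E: weight 2+7=9, value 21+13=34
- B+D: weight 10+2=12, value 13+21=34
Best: $50.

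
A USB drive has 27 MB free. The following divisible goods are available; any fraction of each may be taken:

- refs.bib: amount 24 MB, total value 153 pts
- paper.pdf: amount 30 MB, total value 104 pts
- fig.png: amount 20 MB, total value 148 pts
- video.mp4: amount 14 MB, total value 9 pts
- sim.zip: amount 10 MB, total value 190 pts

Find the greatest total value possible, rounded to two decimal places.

Take in order of value per unit:
- sim.zip (190/10 per unit): all 10 → value 190, running total 190.00
- fig.png (148/20 per unit): 17 of 20 → value 17×148/20 = 125.8000, running total 315.80
Total 315.80.

315.80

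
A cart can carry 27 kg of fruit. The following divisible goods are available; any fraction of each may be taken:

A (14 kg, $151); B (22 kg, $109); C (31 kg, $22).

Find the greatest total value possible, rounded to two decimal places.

215.41

Take in order of value per unit:
- A (151/14 per unit): all 14 → value 151, running total 151.00
- B (109/22 per unit): 13 of 22 → value 13×109/22 = 64.4091, running total 215.41
Total 215.41.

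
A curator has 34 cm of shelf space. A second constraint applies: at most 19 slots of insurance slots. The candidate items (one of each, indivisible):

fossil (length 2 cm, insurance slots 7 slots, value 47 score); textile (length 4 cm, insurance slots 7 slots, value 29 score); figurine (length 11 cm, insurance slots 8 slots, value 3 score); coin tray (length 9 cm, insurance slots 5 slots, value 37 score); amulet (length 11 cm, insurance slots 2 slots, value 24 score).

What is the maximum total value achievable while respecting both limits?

113 score

Feasible sets respecting both limits:
- fossil+textile+coin tray: length 15, insurance slots 19, value 113
- fossil+coin tray+amulet: length 22, insurance slots 14, value 108
- fossil+textile+amulet: length 17, insurance slots 16, value 100
Best: 113 score.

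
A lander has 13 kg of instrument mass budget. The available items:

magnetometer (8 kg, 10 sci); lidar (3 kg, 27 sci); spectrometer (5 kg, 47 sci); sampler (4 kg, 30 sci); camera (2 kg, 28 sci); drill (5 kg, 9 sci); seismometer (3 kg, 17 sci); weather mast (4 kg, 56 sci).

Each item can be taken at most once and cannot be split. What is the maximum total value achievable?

This is a 0/1 knapsack; check combinations near the capacity.
- lidar+sampler+camera+weather mast: mass 3+4+2+4=13, value 27+30+28+56=141
- spectrometer+sampler+weather mast: mass 5+4+4=13, value 47+30+56=133
- spectrometer+camera+weather mast: mass 5+2+4=11, value 47+28+56=131
- sampler+camera+seismometer+weather mast: mass 4+2+3+4=13, value 30+28+17+56=131
- lidar+spectrometer+weather mast: mass 3+5+4=12, value 27+47+56=130
Best: 141 sci.

141 sci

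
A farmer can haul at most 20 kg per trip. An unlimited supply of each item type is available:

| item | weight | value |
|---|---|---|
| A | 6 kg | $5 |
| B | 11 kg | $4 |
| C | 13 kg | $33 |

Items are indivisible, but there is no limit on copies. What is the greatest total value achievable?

$38

Best value-per-unit is C at 33/13; filling with it alone gives 1×33 = 33.
Optimal mix: 1×A + 1×C → weight 19, value 38.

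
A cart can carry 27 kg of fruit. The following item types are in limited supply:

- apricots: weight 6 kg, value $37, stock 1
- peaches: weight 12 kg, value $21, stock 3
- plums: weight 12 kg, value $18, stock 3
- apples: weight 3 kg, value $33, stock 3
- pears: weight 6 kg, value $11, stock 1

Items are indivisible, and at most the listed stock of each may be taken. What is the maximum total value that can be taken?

Best selections within weight 27 and stock limits:
- 1×apricots + 1×peaches + 3×apples: weight 27, value 157
- 1×apricots + 1×plums + 3×apples: weight 27, value 154
- 1×apricots + 3×apples + 1×pears: weight 21, value 147
- 1×apricots + 3×apples: weight 15, value 136
Best: $157.

$157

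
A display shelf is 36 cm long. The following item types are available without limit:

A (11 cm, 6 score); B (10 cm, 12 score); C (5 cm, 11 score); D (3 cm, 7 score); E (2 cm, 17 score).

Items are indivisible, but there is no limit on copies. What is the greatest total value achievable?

306 score

Best value-per-unit is E at 17/2, and filling with it alone uses length 18×2=36. No mix of the others beats 18×17 = 306.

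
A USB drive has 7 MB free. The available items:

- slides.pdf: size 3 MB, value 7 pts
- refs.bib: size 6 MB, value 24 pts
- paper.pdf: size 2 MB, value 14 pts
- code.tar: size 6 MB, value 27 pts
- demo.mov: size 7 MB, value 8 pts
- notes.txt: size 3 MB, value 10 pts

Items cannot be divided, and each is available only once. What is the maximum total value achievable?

Check high-value combinations within 7 MB:
- code.tar: size 6, value 27
- paper.pdf+notes.txt: size 2+3=5, value 14+10=24
- refs.bib: size 6, value 24
- slides.pdf+paper.pdf: size 3+2=5, value 7+14=21
Best: 27 pts.

27 pts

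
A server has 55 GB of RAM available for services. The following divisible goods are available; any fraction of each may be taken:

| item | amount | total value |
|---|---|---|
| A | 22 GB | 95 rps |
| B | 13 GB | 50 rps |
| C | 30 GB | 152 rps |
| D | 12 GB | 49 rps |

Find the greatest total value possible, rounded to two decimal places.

259.25

Take in order of value per unit:
- C (152/30 per unit): all 30 → value 152, running total 152.00
- A (95/22 per unit): all 22 → value 95, running total 247.00
- D (49/12 per unit): 3 of 12 → value 3×49/12 = 12.2500, running total 259.25
Total 259.25.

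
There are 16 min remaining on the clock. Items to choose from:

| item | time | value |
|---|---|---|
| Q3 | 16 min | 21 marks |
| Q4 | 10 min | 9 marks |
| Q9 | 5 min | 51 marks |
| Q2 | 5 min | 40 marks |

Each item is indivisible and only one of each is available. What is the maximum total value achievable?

Check high-value combinations within 16 min:
- Q9+Q2: time 5+5=10, value 51+40=91
- Q4+Q9: time 10+5=15, value 9+51=60
- Q9: time 5, value 51
- Q4+Q2: time 10+5=15, value 9+40=49
- Q2: time 5, value 40
Best: 91 marks.

91 marks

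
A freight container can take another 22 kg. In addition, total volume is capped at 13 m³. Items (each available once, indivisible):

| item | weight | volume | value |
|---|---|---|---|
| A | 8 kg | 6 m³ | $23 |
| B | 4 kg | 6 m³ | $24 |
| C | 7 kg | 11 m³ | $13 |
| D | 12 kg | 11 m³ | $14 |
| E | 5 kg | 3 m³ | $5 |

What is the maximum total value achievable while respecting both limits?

Feasible sets respecting both limits:
- A+B: weight 12, volume 12, value 47
- B+E: weight 9, volume 9, value 29
- A+E: weight 13, volume 9, value 28
- B: weight 4, volume 6, value 24
Best: $47.

$47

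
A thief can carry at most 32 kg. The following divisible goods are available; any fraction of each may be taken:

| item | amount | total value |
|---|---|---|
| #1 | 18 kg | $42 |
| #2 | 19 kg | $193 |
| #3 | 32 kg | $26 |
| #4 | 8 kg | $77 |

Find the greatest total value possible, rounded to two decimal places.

281.67

Take in order of value per unit:
- #2 (193/19 per unit): all 19 → value 193, running total 193.00
- #4 (77/8 per unit): all 8 → value 77, running total 270.00
- #1 (42/18 per unit): 5 of 18 → value 5×42/18 = 11.6667, running total 281.67
Total 281.67.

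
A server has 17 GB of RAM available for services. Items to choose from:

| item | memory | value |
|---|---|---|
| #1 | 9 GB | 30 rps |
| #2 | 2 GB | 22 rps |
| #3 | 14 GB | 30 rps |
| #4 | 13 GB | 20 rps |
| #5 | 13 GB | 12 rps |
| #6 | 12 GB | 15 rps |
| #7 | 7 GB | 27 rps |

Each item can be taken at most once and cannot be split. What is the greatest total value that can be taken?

57 rps

Check high-value combinations within 17 GB:
- #1+#7: memory 9+7=16, value 30+27=57
- #1+#2: memory 9+2=11, value 30+22=52
- #2+#3: memory 2+14=16, value 22+30=52
Best: 57 rps.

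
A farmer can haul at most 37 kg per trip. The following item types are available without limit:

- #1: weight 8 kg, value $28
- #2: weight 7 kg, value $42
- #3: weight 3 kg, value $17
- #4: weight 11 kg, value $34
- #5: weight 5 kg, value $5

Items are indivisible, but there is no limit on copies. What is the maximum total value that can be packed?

$219

Best value-per-unit is #2 at 42/7; filling with it alone gives 5×42 = 210.
Optimal mix: 4×#2 + 3×#3 → weight 37, value 219.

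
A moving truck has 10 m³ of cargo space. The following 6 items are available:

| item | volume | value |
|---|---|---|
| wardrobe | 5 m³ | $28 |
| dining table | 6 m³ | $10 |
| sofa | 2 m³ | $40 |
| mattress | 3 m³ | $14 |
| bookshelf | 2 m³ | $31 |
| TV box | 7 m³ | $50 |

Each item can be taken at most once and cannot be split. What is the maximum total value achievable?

$99

This is a 0/1 knapsack; check combinations near the capacity.
- wardrobe+sofa+bookshelf: volume 5+2+2=9, value 28+40+31=99
- sofa+TV box: volume 2+7=9, value 40+50=90
- sofa+mattress+bookshelf: volume 2+3+2=7, value 40+14+31=85
- wardrobe+sofa+mattress: volume 5+2+3=10, value 28+40+14=82
- bookshelf+TV box: volume 2+7=9, value 31+50=81
Best: $99.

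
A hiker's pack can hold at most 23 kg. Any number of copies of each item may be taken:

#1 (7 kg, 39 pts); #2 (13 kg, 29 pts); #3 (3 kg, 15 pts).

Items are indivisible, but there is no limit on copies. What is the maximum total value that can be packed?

Best value-per-unit is #1 at 39/7; filling with it alone gives 3×39 = 117.
Optimal mix: 2×#1 + 3×#3 → weight 23, value 123.

123 pts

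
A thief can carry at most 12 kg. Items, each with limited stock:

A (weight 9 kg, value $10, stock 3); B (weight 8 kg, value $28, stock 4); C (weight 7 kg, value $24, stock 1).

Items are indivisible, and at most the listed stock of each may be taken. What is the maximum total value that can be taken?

$28

Top feasible selections:
- 1×B: weight 8, value 28
- 1×C: weight 7, value 24
- 1×A: weight 9, value 10
Best: $28.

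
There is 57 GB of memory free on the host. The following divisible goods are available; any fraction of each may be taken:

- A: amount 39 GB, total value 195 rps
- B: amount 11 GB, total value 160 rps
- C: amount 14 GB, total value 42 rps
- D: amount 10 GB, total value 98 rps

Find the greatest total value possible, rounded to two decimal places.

Take in order of value per unit:
- B (160/11 per unit): all 11 → value 160, running total 160.00
- D (98/10 per unit): all 10 → value 98, running total 258.00
- A (195/39 per unit): 36 of 39 → value 36×195/39 = 180.0000, running total 438.00
Total 438.00.

438.00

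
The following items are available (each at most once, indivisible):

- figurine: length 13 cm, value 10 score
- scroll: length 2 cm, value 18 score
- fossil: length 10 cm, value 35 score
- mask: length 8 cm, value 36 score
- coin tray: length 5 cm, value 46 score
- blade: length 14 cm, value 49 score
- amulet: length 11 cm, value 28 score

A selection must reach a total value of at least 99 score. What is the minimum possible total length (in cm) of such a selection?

15

Subsets with value ≥ 99, sorted by total length:
- scroll+mask+coin tray: length 15, value 100
- scroll+fossil+coin tray: length 17, value 99
- scroll+coin tray+blade: length 21, value 113
Minimum length: 15 cm.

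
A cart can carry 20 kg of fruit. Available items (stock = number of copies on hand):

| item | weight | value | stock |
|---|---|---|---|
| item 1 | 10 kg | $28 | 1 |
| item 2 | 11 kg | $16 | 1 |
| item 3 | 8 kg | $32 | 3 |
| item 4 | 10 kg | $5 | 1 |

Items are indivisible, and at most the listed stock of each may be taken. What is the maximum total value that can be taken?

Best selections within weight 20 and stock limits:
- 2×item 3: weight 16, value 64
- 1×item 1 + 1×item 3: weight 18, value 60
- 1×item 2 + 1×item 3: weight 19, value 48
Best: $64.

$64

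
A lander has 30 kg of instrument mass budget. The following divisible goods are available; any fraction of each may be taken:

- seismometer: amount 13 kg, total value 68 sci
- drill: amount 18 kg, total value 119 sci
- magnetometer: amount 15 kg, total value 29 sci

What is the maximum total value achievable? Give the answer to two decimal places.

Take in order of value per unit:
- drill (119/18 per unit): all 18 → value 119, running total 119.00
- seismometer (68/13 per unit): 12 of 13 → value 12×68/13 = 62.7692, running total 181.77
Total 181.77.

181.77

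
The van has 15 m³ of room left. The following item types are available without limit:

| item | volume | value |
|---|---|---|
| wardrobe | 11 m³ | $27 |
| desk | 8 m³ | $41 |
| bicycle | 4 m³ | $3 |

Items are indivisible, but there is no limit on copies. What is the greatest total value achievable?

Best value-per-unit is desk at 41/8; filling with it alone gives 1×41 = 41.
Optimal mix: 1×desk + 1×bicycle → volume 12, value 44.

$44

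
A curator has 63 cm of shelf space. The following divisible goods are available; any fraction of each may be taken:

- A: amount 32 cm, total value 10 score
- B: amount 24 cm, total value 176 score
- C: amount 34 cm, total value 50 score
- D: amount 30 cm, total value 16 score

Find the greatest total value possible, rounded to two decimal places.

228.67

Take in order of value per unit:
- B (176/24 per unit): all 24 → value 176, running total 176.00
- C (50/34 per unit): all 34 → value 50, running total 226.00
- D (16/30 per unit): 5 of 30 → value 5×16/30 = 2.6667, running total 228.67
Total 228.67.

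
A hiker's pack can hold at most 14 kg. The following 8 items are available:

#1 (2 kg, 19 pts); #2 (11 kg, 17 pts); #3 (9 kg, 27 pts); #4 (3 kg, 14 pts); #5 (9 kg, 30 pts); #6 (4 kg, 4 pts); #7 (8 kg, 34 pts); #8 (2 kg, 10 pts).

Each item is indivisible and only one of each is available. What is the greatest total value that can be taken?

67 pts

This is a 0/1 knapsack; check combinations near the capacity.
- #1+#4+#7: weight 2+3+8=13, value 19+14+34=67
- #1+#7+#8: weight 2+8+2=12, value 19+34+10=63
- #1+#4+#5: weight 2+3+9=14, value 19+14+30=63
- #1+#3+#4: weight 2+9+3=14, value 19+27+14=60
- #1+#5+#8: weight 2+9+2=13, value 19+30+10=59
Best: 67 pts.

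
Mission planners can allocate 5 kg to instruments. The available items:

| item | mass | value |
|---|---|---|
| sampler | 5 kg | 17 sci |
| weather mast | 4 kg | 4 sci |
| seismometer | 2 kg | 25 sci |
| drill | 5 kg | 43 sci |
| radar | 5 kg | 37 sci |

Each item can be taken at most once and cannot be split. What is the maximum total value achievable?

Check high-value combinations within 5 kg:
- drill: mass 5, value 43
- radar: mass 5, value 37
- seismometer: mass 2, value 25
- sampler: mass 5, value 17
- weather mast: mass 4, value 4
Best: 43 sci.

43 sci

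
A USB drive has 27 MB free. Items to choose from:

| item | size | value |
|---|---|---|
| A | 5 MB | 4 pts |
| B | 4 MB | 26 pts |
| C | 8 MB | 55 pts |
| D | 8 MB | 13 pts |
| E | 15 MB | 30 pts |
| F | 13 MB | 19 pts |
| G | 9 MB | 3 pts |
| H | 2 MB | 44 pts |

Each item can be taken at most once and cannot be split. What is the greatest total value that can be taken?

144 pts

Check high-value combinations within 27 MB:
- B+C+F+H: size 4+8+13+2=27, value 26+55+19+44=144
- A+B+C+D+H: size 5+4+8+8+2=27, value 4+26+55+13+44=142
- B+C+D+H: size 4+8+8+2=22, value 26+55+13+44=138
Best: 144 pts.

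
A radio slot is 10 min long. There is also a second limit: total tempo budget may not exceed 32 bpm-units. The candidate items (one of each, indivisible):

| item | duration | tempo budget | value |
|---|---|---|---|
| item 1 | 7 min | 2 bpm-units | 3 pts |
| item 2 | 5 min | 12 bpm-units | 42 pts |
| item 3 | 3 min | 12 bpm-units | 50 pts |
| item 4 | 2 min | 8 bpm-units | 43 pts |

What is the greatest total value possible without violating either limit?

135 pts

Feasible sets respecting both limits:
- item 2+item 3+item 4: duration 10, tempo budget 32, value 135
- item 3+item 4: duration 5, tempo budget 20, value 93
- item 2+item 3: duration 8, tempo budget 24, value 92
Best: 135 pts.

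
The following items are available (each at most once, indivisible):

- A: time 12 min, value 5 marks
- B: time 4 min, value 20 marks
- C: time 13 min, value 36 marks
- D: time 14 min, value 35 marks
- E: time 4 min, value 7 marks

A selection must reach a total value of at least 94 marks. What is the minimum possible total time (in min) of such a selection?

35

Subsets with value ≥ 94, sorted by total time:
- B+C+D+E: time 35, value 98
- A+B+C+D: time 43, value 96
- A+B+C+D+E: time 47, value 103
Minimum time: 35 min.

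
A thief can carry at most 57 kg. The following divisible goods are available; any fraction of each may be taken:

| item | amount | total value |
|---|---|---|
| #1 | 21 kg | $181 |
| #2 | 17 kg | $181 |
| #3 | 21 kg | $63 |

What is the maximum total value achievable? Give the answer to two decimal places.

419.00

Take in order of value per unit:
- #2 (181/17 per unit): all 17 → value 181, running total 181.00
- #1 (181/21 per unit): all 21 → value 181, running total 362.00
- #3 (63/21 per unit): 19 of 21 → value 19×63/21 = 57.0000, running total 419.00
Total 419.00.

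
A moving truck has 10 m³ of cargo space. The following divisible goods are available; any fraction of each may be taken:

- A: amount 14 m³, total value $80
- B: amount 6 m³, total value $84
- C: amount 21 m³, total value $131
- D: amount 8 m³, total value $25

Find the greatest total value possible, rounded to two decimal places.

Take in order of value per unit:
- B (84/6 per unit): all 6 → value 84, running total 84.00
- C (131/21 per unit): 4 of 21 → value 4×131/21 = 24.9524, running total 108.95
Total 108.95.

108.95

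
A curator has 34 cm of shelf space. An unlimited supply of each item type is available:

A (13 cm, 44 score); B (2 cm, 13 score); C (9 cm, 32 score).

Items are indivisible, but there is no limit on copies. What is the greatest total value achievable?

Best value-per-unit is B at 13/2, and filling with it alone uses length 17×2=34. No mix of the others beats 17×13 = 221.

221 score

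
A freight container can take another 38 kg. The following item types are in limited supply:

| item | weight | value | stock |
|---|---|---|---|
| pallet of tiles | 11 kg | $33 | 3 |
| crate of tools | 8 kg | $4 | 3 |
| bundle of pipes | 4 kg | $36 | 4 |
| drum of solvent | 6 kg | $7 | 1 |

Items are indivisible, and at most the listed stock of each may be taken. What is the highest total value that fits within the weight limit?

$210

Top feasible selections:
- 2×pallet of tiles + 4×bundle of pipes: weight 38, value 210
- 1×pallet of tiles + 4×bundle of pipes + 1×drum of solvent: weight 33, value 184
- 1×pallet of tiles + 1×crate of tools + 4×bundle of pipes: weight 35, value 181
- 1×pallet of tiles + 4×bundle of pipes: weight 27, value 177
Best: $210.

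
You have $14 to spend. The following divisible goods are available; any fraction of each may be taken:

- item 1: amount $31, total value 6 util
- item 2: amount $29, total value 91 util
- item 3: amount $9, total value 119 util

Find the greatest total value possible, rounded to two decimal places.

134.69

Take in order of value per unit:
- item 3 (119/9 per unit): all 9 → value 119, running total 119.00
- item 2 (91/29 per unit): 5 of 29 → value 5×91/29 = 15.6897, running total 134.69
Total 134.69.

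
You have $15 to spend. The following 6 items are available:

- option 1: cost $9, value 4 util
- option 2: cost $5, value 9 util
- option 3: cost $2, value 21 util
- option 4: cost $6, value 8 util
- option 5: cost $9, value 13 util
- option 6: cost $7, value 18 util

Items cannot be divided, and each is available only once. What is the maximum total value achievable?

This is a 0/1 knapsack; check combinations near the capacity.
- option 2+option 3+option 6: cost 5+2+7=14, value 9+21+18=48
- option 3+option 4+option 6: cost 2+6+7=15, value 21+8+18=47
- option 3+option 6: cost 2+7=9, value 21+18=39
- option 2+option 3+option 4: cost 5+2+6=13, value 9+21+8=38
Best: 48 util.

48 util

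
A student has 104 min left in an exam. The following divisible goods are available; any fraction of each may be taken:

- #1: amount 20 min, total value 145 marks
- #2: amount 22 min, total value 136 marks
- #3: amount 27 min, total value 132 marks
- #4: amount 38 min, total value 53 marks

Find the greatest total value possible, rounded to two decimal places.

461.82

Take in order of value per unit:
- #1 (145/20 per unit): all 20 → value 145, running total 145.00
- #2 (136/22 per unit): all 22 → value 136, running total 281.00
- #3 (132/27 per unit): all 27 → value 132, running total 413.00
- #4 (53/38 per unit): 35 of 38 → value 35×53/38 = 48.8158, running total 461.82
Total 461.82.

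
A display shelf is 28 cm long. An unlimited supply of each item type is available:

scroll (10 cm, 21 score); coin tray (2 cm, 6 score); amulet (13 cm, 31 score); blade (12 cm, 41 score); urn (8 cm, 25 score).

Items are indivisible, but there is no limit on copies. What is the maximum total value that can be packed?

94 score

Best value-per-unit is blade at 41/12; filling with it alone gives 2×41 = 82.
Optimal mix: 2×coin tray + 2×blade → length 28, value 94.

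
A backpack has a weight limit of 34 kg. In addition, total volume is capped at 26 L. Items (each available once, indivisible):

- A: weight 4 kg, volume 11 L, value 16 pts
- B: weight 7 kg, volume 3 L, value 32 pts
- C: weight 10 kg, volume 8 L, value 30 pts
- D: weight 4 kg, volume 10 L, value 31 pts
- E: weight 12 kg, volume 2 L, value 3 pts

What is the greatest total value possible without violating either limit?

96 pts

Feasible sets respecting both limits:
- B+C+D+E: weight 33, volume 23, value 96
- B+C+D: weight 21, volume 21, value 93
- A+B+D+E: weight 27, volume 26, value 82
- A+B+C+E: weight 33, volume 24, value 81
Best: 96 pts.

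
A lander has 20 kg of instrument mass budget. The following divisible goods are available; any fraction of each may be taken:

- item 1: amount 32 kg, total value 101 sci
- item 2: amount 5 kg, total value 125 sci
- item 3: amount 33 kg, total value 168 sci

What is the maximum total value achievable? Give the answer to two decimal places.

Take in order of value per unit:
- item 2 (125/5 per unit): all 5 → value 125, running total 125.00
- item 3 (168/33 per unit): 15 of 33 → value 15×168/33 = 76.3636, running total 201.36
Total 201.36.

201.36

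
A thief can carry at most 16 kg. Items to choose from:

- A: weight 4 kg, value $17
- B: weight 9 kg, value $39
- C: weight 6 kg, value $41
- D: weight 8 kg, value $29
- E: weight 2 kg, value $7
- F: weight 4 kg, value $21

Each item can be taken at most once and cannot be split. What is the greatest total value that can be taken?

$86

Check high-value combinations within 16 kg:
- A+C+E+F: weight 4+6+2+4=16, value 17+41+7+21=86
- B+C: weight 9+6=15, value 39+41=80
- A+C+F: weight 4+6+4=14, value 17+41+21=79
- C+D+E: weight 6+8+2=16, value 41+29+7=77
Best: $86.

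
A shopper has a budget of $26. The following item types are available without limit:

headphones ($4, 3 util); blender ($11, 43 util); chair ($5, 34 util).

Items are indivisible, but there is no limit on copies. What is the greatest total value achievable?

170 util

Best value-per-unit is chair at 34/5, and filling with it alone uses cost 5×5=25. No mix of the others beats 5×34 = 170.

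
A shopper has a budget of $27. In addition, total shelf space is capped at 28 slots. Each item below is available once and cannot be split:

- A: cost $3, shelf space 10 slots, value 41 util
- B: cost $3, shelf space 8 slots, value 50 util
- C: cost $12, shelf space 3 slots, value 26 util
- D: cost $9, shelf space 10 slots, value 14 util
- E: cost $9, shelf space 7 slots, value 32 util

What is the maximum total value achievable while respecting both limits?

149 util

Feasible sets respecting both limits:
- A+B+C+E: cost 27, shelf space 28, value 149
- A+B+E: cost 15, shelf space 25, value 123
- A+B+C: cost 18, shelf space 21, value 117
- B+C+E: cost 24, shelf space 18, value 108
Best: 149 util.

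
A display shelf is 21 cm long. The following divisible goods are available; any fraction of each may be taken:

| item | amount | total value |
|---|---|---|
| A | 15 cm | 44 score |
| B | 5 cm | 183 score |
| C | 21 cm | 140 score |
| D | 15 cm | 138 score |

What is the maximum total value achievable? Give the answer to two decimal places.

327.67

Take in order of value per unit:
- B (183/5 per unit): all 5 → value 183, running total 183.00
- D (138/15 per unit): all 15 → value 138, running total 321.00
- C (140/21 per unit): 1 of 21 → value 1×140/21 = 6.6667, running total 327.67
Total 327.67.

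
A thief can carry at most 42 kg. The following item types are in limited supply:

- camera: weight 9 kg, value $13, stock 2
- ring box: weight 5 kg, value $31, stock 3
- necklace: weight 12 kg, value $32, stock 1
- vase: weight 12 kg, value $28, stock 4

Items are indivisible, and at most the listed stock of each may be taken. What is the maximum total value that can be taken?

Top feasible selections:
- 3×ring box + 1×necklace + 1×vase: weight 39, value 153
- 3×ring box + 2×vase: weight 39, value 149
- 1×camera + 3×ring box + 1×necklace: weight 36, value 138
- 1×camera + 3×ring box + 1×vase: weight 36, value 134
Best: $153.

$153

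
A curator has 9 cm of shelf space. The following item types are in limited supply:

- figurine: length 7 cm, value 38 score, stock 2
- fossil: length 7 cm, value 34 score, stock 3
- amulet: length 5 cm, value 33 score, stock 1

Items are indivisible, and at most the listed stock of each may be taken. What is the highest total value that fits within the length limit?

Best selections within length 9 and stock limits:
- 1×figurine: length 7, value 38
- 1×fossil: length 7, value 34
Best: 38 score.

38 score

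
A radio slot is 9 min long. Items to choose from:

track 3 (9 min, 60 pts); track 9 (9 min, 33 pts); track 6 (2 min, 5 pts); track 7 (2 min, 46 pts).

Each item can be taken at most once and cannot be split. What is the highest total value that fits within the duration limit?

60 pts

Check high-value combinations within 9 min:
- track 3: duration 9, value 60
- track 6+track 7: duration 2+2=4, value 5+46=51
- track 7: duration 2, value 46
Best: 60 pts.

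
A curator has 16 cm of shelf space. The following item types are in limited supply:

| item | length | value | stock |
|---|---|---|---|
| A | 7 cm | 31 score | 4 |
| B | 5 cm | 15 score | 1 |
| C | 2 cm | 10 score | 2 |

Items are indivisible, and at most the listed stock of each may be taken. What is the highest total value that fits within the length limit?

72 score

Best selections within length 16 and stock limits:
- 2×A + 1×C: length 16, value 72
- 1×A + 1×B + 2×C: length 16, value 66
- 2×A: length 14, value 62
- 1×A + 1×B + 1×C: length 14, value 56
Best: 72 score.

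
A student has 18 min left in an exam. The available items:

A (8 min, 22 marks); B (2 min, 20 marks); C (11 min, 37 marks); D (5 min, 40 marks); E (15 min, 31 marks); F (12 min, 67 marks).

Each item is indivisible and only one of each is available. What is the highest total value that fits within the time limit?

Check high-value combinations within 18 min:
- D+F: time 5+12=17, value 40+67=107
- B+C+D: time 2+11+5=18, value 20+37+40=97
- B+F: time 2+12=14, value 20+67=87
- A+B+D: time 8+2+5=15, value 22+20+40=82
Best: 107 marks.

107 marks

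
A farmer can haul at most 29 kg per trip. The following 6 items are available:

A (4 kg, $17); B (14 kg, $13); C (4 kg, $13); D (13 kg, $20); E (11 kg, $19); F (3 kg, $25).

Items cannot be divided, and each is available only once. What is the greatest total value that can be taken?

$75

Check high-value combinations within 29 kg:
- A+C+D+F: weight 4+4+13+3=24, value 17+13+20+25=75
- A+C+E+F: weight 4+4+11+3=22, value 17+13+19+25=74
- A+B+C+F: weight 4+14+4+3=25, value 17+13+13+25=68
- D+E+F: weight 13+11+3=27, value 20+19+25=64
- A+D+F: weight 4+13+3=20, value 17+20+25=62
Best: $75.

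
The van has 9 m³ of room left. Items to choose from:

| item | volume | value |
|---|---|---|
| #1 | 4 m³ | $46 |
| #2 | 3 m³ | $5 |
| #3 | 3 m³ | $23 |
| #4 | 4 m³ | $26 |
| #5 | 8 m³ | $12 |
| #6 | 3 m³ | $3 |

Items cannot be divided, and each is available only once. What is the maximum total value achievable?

$72

Check high-value combinations within 9 m³:
- #1+#4: volume 4+4=8, value 46+26=72
- #1+#3: volume 4+3=7, value 46+23=69
- #1+#2: volume 4+3=7, value 46+5=51
Best: $72.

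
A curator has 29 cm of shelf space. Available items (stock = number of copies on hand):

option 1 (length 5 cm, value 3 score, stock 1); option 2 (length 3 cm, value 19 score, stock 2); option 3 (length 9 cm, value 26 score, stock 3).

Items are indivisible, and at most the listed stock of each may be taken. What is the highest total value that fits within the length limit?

Best selections within length 29 and stock limits:
- 1×option 1 + 2×option 2 + 2×option 3: length 29, value 93
- 2×option 2 + 2×option 3: length 24, value 90
- 3×option 3: length 27, value 78
- 1×option 1 + 1×option 2 + 2×option 3: length 26, value 74
Best: 93 score.

93 score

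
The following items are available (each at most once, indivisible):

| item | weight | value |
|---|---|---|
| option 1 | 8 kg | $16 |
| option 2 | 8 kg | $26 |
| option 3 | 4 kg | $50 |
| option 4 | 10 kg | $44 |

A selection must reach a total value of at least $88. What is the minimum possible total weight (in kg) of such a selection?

14

Subsets with value ≥ 88, sorted by total weight:
- option 3+option 4: weight 14, value 94
- option 1+option 2+option 3: weight 20, value 92
- option 2+option 3+option 4: weight 22, value 120
Minimum weight: 14 kg.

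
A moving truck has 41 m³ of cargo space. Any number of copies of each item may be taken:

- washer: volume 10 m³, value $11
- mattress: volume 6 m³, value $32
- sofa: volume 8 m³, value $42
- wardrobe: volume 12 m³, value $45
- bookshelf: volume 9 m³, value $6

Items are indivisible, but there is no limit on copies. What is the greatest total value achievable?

$212

Best value-per-unit is mattress at 32/6; filling with it alone gives 6×32 = 192.
Optimal mix: 4×mattress + 2×sofa → volume 40, value 212.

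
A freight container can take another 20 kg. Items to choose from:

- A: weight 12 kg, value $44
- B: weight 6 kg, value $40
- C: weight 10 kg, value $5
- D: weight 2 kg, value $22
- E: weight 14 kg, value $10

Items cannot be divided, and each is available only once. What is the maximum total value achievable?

Check high-value combinations within 20 kg:
- A+B+D: weight 12+6+2=20, value 44+40+22=106
- A+B: weight 12+6=18, value 44+40=84
- B+C+D: weight 6+10+2=18, value 40+5+22=67
- A+D: weight 12+2=14, value 44+22=66
Best: $106.

$106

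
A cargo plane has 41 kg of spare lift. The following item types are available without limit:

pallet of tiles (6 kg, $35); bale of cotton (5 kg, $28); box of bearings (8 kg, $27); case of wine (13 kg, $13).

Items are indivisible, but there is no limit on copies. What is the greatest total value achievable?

$238

Best value-per-unit is pallet of tiles at 35/6; filling with it alone gives 6×35 = 210.
Optimal mix: 6×pallet of tiles + 1×bale of cotton → weight 41, value 238.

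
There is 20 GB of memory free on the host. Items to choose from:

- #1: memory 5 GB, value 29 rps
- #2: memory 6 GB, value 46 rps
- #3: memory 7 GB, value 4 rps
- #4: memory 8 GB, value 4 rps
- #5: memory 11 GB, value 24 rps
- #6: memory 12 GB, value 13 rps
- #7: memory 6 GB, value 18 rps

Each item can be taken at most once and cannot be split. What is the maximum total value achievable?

Check high-value combinations within 20 GB:
- #1+#2+#7: memory 5+6+6=17, value 29+46+18=93
- #1+#2+#3: memory 5+6+7=18, value 29+46+4=79
- #1+#2+#4: memory 5+6+8=19, value 29+46+4=79
- #1+#2: memory 5+6=11, value 29+46=75
- #2+#5: memory 6+11=17, value 46+24=70
Best: 93 rps.

93 rps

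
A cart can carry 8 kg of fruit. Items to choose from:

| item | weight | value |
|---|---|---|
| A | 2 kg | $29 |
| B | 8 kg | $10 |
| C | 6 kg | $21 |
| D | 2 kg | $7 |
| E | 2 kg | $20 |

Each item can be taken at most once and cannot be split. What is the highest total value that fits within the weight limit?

$56

Check high-value combinations within 8 kg:
- A+D+E: weight 2+2+2=6, value 29+7+20=56
- A+C: weight 2+6=8, value 29+21=50
- A+E: weight 2+2=4, value 29+20=49
Best: $56.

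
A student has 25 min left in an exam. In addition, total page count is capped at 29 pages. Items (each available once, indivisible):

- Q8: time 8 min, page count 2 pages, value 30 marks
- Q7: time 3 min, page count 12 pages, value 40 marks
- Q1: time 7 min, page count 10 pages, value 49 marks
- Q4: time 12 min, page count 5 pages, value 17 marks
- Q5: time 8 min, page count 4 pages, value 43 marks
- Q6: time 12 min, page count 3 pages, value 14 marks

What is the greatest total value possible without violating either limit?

Feasible sets respecting both limits:
- Q7+Q1+Q5: time 18, page count 26, value 132
- Q8+Q1+Q5: time 23, page count 16, value 122
- Q8+Q7+Q1: time 18, page count 24, value 119
Best: 132 marks.

132 marks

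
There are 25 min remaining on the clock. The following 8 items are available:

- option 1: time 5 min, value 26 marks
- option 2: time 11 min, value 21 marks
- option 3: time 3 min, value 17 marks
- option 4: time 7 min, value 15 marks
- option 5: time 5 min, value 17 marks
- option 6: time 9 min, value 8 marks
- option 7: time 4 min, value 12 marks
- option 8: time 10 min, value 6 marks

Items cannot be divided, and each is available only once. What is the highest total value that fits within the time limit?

Check high-value combinations within 25 min:
- option 1+option 3+option 4+option 5+option 7: time 5+3+7+5+4=24, value 26+17+15+17+12=87
- option 1+option 2+option 3+option 5: time 5+11+3+5=24, value 26+21+17+17=81
- option 1+option 2+option 3+option 7: time 5+11+3+4=23, value 26+21+17+12=76
- option 1+option 2+option 5+option 7: time 5+11+5+4=25, value 26+21+17+12=76
- option 1+option 3+option 4+option 5: time 5+3+7+5=20, value 26+17+15+17=75
Best: 87 marks.

87 marks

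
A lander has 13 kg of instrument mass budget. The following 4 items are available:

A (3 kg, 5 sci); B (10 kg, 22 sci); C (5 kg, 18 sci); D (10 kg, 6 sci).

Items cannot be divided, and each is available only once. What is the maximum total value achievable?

27 sci

This is a 0/1 knapsack; check combinations near the capacity.
- A+B: mass 3+10=13, value 5+22=27
- A+C: mass 3+5=8, value 5+18=23
- B: mass 10, value 22
- C: mass 5, value 18
Best: 27 sci.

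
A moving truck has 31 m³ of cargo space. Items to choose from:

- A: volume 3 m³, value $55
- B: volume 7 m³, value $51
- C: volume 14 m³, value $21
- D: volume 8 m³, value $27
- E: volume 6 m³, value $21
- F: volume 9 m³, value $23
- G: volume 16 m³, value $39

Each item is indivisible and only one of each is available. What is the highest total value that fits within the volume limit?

$156

Check high-value combinations within 31 m³:
- A+B+D+F: volume 3+7+8+9=27, value 55+51+27+23=156
- A+B+D+E: volume 3+7+8+6=24, value 55+51+27+21=154
- A+B+E+F: volume 3+7+6+9=25, value 55+51+21+23=150
- A+B+C+E: volume 3+7+14+6=30, value 55+51+21+21=148
- A+B+G: volume 3+7+16=26, value 55+51+39=145
Best: $156.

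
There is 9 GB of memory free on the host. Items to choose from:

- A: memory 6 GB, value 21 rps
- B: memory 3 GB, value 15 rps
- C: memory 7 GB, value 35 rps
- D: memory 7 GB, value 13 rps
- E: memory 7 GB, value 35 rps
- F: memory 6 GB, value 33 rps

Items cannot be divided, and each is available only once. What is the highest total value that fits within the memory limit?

This is a 0/1 knapsack; check combinations near the capacity.
- B+F: memory 3+6=9, value 15+33=48
- A+B: memory 6+3=9, value 21+15=36
- C: memory 7, value 35
- E: memory 7, value 35
- F: memory 6, value 33
Best: 48 rps.

48 rps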